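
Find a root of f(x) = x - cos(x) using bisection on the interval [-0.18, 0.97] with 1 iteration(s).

f(x) = x - cos(x)
Initial interval: [-0.18, 0.97]

Iteration 1:
  c_1 = (-0.180000 + 0.970000)/2 = 0.395000
  f(c_1) = f(0.395000) = -0.527997
  f(a) × f(c) ≥ 0, new interval: [0.395000, 0.970000]

After 1 iteration(s), the approximation is c_1 = 0.395000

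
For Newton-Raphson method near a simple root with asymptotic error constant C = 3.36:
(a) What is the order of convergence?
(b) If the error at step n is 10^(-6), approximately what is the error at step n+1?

(a) Newton-Raphson has quadratic (order 2) convergence near simple roots.
    This means |e_{n+1}| ≈ C|e_n|².

(b) With |e_n| = 10^(-6) and C = 3.36:
    |e_{n+1}| ≈ 3.36 × (10^(-6))² = 3.36 × 10^(-12)

(a) 2 (quadratic); (b) |e_{n+1}| ≈ 3.360e-12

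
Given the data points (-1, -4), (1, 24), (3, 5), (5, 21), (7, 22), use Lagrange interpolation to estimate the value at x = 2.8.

Lagrange interpolation formula:
P(x) = Σ yᵢ × Lᵢ(x)
where Lᵢ(x) = Π_{j≠i} (x - xⱼ)/(xᵢ - xⱼ)

L_0(2.8) = (2.8 - 1)/(-1 - 1) × (2.8 - 3)/(-1 - 3) × (2.8 - 5)/(-1 - 5) × (2.8 - 7)/(-1 - 7) = -0.008663
L_1(2.8) = (2.8 - (-1))/(1 - (-1)) × (2.8 - 3)/(1 - 3) × (2.8 - 5)/(1 - 5) × (2.8 - 7)/(1 - 7) = 0.073150
L_2(2.8) = (2.8 - (-1))/(3 - (-1)) × (2.8 - 1)/(3 - 1) × (2.8 - 5)/(3 - 5) × (2.8 - 7)/(3 - 7) = 0.987525
L_3(2.8) = (2.8 - (-1))/(5 - (-1)) × (2.8 - 1)/(5 - 1) × (2.8 - 3)/(5 - 3) × (2.8 - 7)/(5 - 7) = -0.059850
L_4(2.8) = (2.8 - (-1))/(7 - (-1)) × (2.8 - 1)/(7 - 1) × (2.8 - 3)/(7 - 3) × (2.8 - 5)/(7 - 5) = 0.007838

P(2.8) = (-4)×L_0(2.8) + 24×L_1(2.8) + 5×L_2(2.8) + 21×L_3(2.8) + 22×L_4(2.8)
P(2.8) = 5.643450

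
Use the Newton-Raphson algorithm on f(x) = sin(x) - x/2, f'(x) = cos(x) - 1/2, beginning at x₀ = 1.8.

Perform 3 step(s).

f(x) = sin(x) - x/2
f'(x) = cos(x) - 1/2
x₀ = 1.8

Newton-Raphson formula: x_{n+1} = x_n - f(x_n)/f'(x_n)

Iteration 1:
  f(1.800000) = 0.073848
  f'(1.800000) = -0.727202
  x_1 = 1.800000 - 0.073848/(-0.727202) = 1.901550
Iteration 2:
  f(1.901550) = -0.004977
  f'(1.901550) = -0.824756
  x_2 = 1.901550 - (-0.004977)/(-0.824756) = 1.895515
Iteration 3:
  f(1.895515) = -0.000017
  f'(1.895515) = -0.819042
  x_3 = 1.895515 - (-0.000017)/(-0.819042) = 1.895494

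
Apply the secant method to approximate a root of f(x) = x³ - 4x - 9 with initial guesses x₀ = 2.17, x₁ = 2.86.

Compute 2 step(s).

f(x) = x³ - 4x - 9
x₀ = 2.17, x₁ = 2.86

Secant formula: x_{n+1} = x_n - f(x_n)(x_n - x_{n-1})/(f(x_n) - f(x_{n-1}))

Iteration 1:
  f(2.170000) = -7.461687
  f(2.860000) = 2.953656
  x_2 = 2.860000 - 2.953656×(2.860000 - 2.170000)/(2.953656 - (-7.461687))
       = 2.664325
Iteration 2:
  f(2.860000) = 2.953656
  f(2.664325) = -0.744249
  x_3 = 2.664325 - (-0.744249)×(2.664325 - 2.860000)/(-0.744249 - 2.953656)
       = 2.703707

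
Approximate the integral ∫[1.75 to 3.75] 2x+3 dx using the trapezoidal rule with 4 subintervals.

f(x) = 2x+3
a = 1.75, b = 3.75, n = 4
h = (b - a)/n = 0.500000

Trapezoidal rule: (h/2)[f(x₀) + 2f(x₁) + 2f(x₂) + ... + f(xₙ)]

x_0 = 1.7500, f(x_0) = 6.500000, coefficient = 1
x_1 = 2.2500, f(x_1) = 7.500000, coefficient = 2
x_2 = 2.7500, f(x_2) = 8.500000, coefficient = 2
x_3 = 3.2500, f(x_3) = 9.500000, coefficient = 2
x_4 = 3.7500, f(x_4) = 10.500000, coefficient = 1

I ≈ (0.500000/2) × 68.000000 = 17.000000
Exact value: 17.000000
Error: 0.000000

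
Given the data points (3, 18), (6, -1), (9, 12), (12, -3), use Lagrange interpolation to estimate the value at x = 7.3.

Lagrange interpolation formula:
P(x) = Σ yᵢ × Lᵢ(x)
where Lᵢ(x) = Π_{j≠i} (x - xⱼ)/(xᵢ - xⱼ)

L_0(7.3) = (7.3 - 6)/(3 - 6) × (7.3 - 9)/(3 - 9) × (7.3 - 12)/(3 - 12) = -0.064117
L_1(7.3) = (7.3 - 3)/(6 - 3) × (7.3 - 9)/(6 - 9) × (7.3 - 12)/(6 - 12) = 0.636241
L_2(7.3) = (7.3 - 3)/(9 - 3) × (7.3 - 6)/(9 - 6) × (7.3 - 12)/(9 - 12) = 0.486537
L_3(7.3) = (7.3 - 3)/(12 - 3) × (7.3 - 6)/(12 - 6) × (7.3 - 9)/(12 - 9) = -0.058660

P(7.3) = 18×L_0(7.3) + (-1)×L_1(7.3) + 12×L_2(7.3) + (-3)×L_3(7.3)
P(7.3) = 4.224074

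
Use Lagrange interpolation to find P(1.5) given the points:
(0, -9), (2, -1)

Lagrange interpolation formula:
P(x) = Σ yᵢ × Lᵢ(x)
where Lᵢ(x) = Π_{j≠i} (x - xⱼ)/(xᵢ - xⱼ)

L_0(1.5) = (1.5 - 2)/(0 - 2) = 0.250000
L_1(1.5) = (1.5 - 0)/(2 - 0) = 0.750000

P(1.5) = (-9)×L_0(1.5) + (-1)×L_1(1.5)
P(1.5) = -3.000000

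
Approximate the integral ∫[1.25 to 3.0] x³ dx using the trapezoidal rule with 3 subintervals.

f(x) = x³
a = 1.25, b = 3.0, n = 3
h = (b - a)/n = 0.583333

Trapezoidal rule: (h/2)[f(x₀) + 2f(x₁) + 2f(x₂) + ... + f(xₙ)]

x_0 = 1.2500, f(x_0) = 1.953125, coefficient = 1
x_1 = 1.8333, f(x_1) = 6.162037, coefficient = 2
x_2 = 2.4167, f(x_2) = 14.114005, coefficient = 2
x_3 = 3.0000, f(x_3) = 27.000000, coefficient = 1

I ≈ (0.583333/2) × 69.505208 = 20.272352
Exact value: 19.639648
Error: 0.632704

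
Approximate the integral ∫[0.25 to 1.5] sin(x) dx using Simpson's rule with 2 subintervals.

f(x) = sin(x)
a = 0.25, b = 1.5, n = 2
h = (b - a)/n = 0.625000

Simpson's rule: (h/3)[f(x₀) + 4f(x₁) + 2f(x₂) + ... + f(xₙ)]

x_0 = 0.2500, f(x_0) = 0.247404, coefficient = 1
x_1 = 0.8750, f(x_1) = 0.767544, coefficient = 4
x_2 = 1.5000, f(x_2) = 0.997495, coefficient = 1

I ≈ (0.625000/3) × 4.315073 = 0.898974
Exact value: 0.898175
Error: 0.000798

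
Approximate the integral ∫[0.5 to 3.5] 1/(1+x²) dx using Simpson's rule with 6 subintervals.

f(x) = 1/(1+x²)
a = 0.5, b = 3.5, n = 6
h = (b - a)/n = 0.500000

Simpson's rule: (h/3)[f(x₀) + 4f(x₁) + 2f(x₂) + ... + f(xₙ)]

x_0 = 0.5000, f(x_0) = 0.800000, coefficient = 1
x_1 = 1.0000, f(x_1) = 0.500000, coefficient = 4
x_2 = 1.5000, f(x_2) = 0.307692, coefficient = 2
x_3 = 2.0000, f(x_3) = 0.200000, coefficient = 4
x_4 = 2.5000, f(x_4) = 0.137931, coefficient = 2
x_5 = 3.0000, f(x_5) = 0.100000, coefficient = 4
x_6 = 3.5000, f(x_6) = 0.075472, coefficient = 1

I ≈ (0.500000/3) × 4.966718 = 0.827786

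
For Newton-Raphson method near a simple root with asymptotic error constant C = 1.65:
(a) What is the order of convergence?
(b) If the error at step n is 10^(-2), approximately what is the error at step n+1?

(a) Newton-Raphson has quadratic (order 2) convergence near simple roots.
    This means |e_{n+1}| ≈ C|e_n|².

(b) With |e_n| = 10^(-2) and C = 1.65:
    |e_{n+1}| ≈ 1.65 × (10^(-2))² = 1.65 × 10^(-4)

(a) 2 (quadratic); (b) |e_{n+1}| ≈ 1.650e-04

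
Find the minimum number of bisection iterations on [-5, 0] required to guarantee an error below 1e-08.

We need (b-a)/2^n ≤ 1e-08
(0 - (-5))/2^n ≤ 1e-08
5/2^n ≤ 1e-08
2^n ≥ 500000000
n ≥ log₂(500000000) = 28.90
n ≥ 29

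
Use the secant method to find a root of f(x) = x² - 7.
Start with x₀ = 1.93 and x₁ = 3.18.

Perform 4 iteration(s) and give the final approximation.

f(x) = x² - 7
x₀ = 1.93, x₁ = 3.18

Secant formula: x_{n+1} = x_n - f(x_n)(x_n - x_{n-1})/(f(x_n) - f(x_{n-1}))

Iteration 1:
  f(1.930000) = -3.275100
  f(3.180000) = 3.112400
  x_2 = 3.180000 - 3.112400×(3.180000 - 1.930000)/(3.112400 - (-3.275100))
       = 2.570920
Iteration 2:
  f(3.180000) = 3.112400
  f(2.570920) = -0.390372
  x_3 = 2.570920 - (-0.390372)×(2.570920 - 3.180000)/(-0.390372 - 3.112400)
       = 2.638800
Iteration 3:
  f(2.570920) = -0.390372
  f(2.638800) = -0.036737
  x_4 = 2.638800 - (-0.036737)×(2.638800 - 2.570920)/(-0.036737 - (-0.390372))
       = 2.645851
Iteration 4:
  f(2.638800) = -0.036737
  f(2.645851) = 0.000528
  x_5 = 2.645851 - 0.000528×(2.645851 - 2.638800)/(0.000528 - (-0.036737))
       = 2.645751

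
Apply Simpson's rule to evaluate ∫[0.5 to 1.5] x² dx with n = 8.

f(x) = x²
a = 0.5, b = 1.5, n = 8
h = (b - a)/n = 0.125000

Simpson's rule: (h/3)[f(x₀) + 4f(x₁) + 2f(x₂) + ... + f(xₙ)]

x_0 = 0.5000, f(x_0) = 0.250000, coefficient = 1
x_1 = 0.6250, f(x_1) = 0.390625, coefficient = 4
x_2 = 0.7500, f(x_2) = 0.562500, coefficient = 2
x_3 = 0.8750, f(x_3) = 0.765625, coefficient = 4
x_4 = 1.0000, f(x_4) = 1.000000, coefficient = 2
x_5 = 1.1250, f(x_5) = 1.265625, coefficient = 4
x_6 = 1.2500, f(x_6) = 1.562500, coefficient = 2
x_7 = 1.3750, f(x_7) = 1.890625, coefficient = 4
x_8 = 1.5000, f(x_8) = 2.250000, coefficient = 1

I ≈ (0.125000/3) × 26.000000 = 1.083333
Exact value: 1.083333
Error: 0.000000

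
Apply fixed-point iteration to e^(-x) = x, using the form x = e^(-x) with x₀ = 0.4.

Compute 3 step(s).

Equation: e^(-x) = x
Fixed-point form: x = e^(-x)
x₀ = 0.4

x_1 = g(0.400000) = 0.670320
x_2 = g(0.670320) = 0.511545
x_3 = g(0.511545) = 0.599569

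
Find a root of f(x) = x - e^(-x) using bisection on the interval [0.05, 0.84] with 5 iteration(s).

f(x) = x - e^(-x)
Initial interval: [0.05, 0.84]

Iteration 1:
  c_1 = (0.050000 + 0.840000)/2 = 0.445000
  f(c_1) = f(0.445000) = -0.195824
  f(a) × f(c) ≥ 0, new interval: [0.445000, 0.840000]
Iteration 2:
  c_2 = (0.445000 + 0.840000)/2 = 0.642500
  f(c_2) = f(0.642500) = 0.116524
  f(a) × f(c) < 0, new interval: [0.445000, 0.642500]
Iteration 3:
  c_3 = (0.445000 + 0.642500)/2 = 0.543750
  f(c_3) = f(0.543750) = -0.036817
  f(a) × f(c) ≥ 0, new interval: [0.543750, 0.642500]
Iteration 4:
  c_4 = (0.543750 + 0.642500)/2 = 0.593125
  f(c_4) = f(0.593125) = 0.040527
  f(a) × f(c) < 0, new interval: [0.543750, 0.593125]
Iteration 5:
  c_5 = (0.543750 + 0.593125)/2 = 0.568437
  f(c_5) = f(0.568437) = 0.002028
  f(a) × f(c) < 0, new interval: [0.543750, 0.568437]

After 5 iteration(s), the approximation is c_5 = 0.568437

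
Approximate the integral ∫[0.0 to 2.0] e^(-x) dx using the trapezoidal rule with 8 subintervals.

f(x) = e^(-x)
a = 0.0, b = 2.0, n = 8
h = (b - a)/n = 0.250000

Trapezoidal rule: (h/2)[f(x₀) + 2f(x₁) + 2f(x₂) + ... + f(xₙ)]

x_0 = 0.0000, f(x_0) = 1.000000, coefficient = 1
x_1 = 0.2500, f(x_1) = 0.778801, coefficient = 2
x_2 = 0.5000, f(x_2) = 0.606531, coefficient = 2
x_3 = 0.7500, f(x_3) = 0.472367, coefficient = 2
x_4 = 1.0000, f(x_4) = 0.367879, coefficient = 2
x_5 = 1.2500, f(x_5) = 0.286505, coefficient = 2
x_6 = 1.5000, f(x_6) = 0.223130, coefficient = 2
x_7 = 1.7500, f(x_7) = 0.173774, coefficient = 2
x_8 = 2.0000, f(x_8) = 0.135335, coefficient = 1

I ≈ (0.250000/2) × 6.953308 = 0.869163
Exact value: 0.864665
Error: 0.004499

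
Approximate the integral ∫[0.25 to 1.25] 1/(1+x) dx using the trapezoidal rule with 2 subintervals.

f(x) = 1/(1+x)
a = 0.25, b = 1.25, n = 2
h = (b - a)/n = 0.500000

Trapezoidal rule: (h/2)[f(x₀) + 2f(x₁) + 2f(x₂) + ... + f(xₙ)]

x_0 = 0.2500, f(x_0) = 0.800000, coefficient = 1
x_1 = 0.7500, f(x_1) = 0.571429, coefficient = 2
x_2 = 1.2500, f(x_2) = 0.444444, coefficient = 1

I ≈ (0.500000/2) × 2.387302 = 0.596825
Exact value: 0.587787
Error: 0.009039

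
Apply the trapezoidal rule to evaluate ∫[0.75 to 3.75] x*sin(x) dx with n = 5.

f(x) = x*sin(x)
a = 0.75, b = 3.75, n = 5
h = (b - a)/n = 0.600000

Trapezoidal rule: (h/2)[f(x₀) + 2f(x₁) + 2f(x₂) + ... + f(xₙ)]

x_0 = 0.7500, f(x_0) = 0.511229, coefficient = 1
x_1 = 1.3500, f(x_1) = 1.317227, coefficient = 2
x_2 = 1.9500, f(x_2) = 1.811471, coefficient = 2
x_3 = 2.5500, f(x_3) = 1.422093, coefficient = 2
x_4 = 3.1500, f(x_4) = -0.026483, coefficient = 2
x_5 = 3.7500, f(x_5) = -2.143355, coefficient = 1

I ≈ (0.600000/2) × 7.416491 = 2.224947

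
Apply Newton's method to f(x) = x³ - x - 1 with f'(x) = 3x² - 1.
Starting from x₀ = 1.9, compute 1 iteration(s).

f(x) = x³ - x - 1
f'(x) = 3x² - 1
x₀ = 1.9

Newton-Raphson formula: x_{n+1} = x_n - f(x_n)/f'(x_n)

Iteration 1:
  f(1.900000) = 3.959000
  f'(1.900000) = 9.830000
  x_1 = 1.900000 - 3.959000/9.830000 = 1.497253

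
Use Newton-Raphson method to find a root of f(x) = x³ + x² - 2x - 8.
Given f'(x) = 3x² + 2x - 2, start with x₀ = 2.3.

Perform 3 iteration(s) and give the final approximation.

f(x) = x³ + x² - 2x - 8
f'(x) = 3x² + 2x - 2
x₀ = 2.3

Newton-Raphson formula: x_{n+1} = x_n - f(x_n)/f'(x_n)

Iteration 1:
  f(2.300000) = 4.857000
  f'(2.300000) = 18.470000
  x_1 = 2.300000 - 4.857000/18.470000 = 2.037033
Iteration 2:
  f(2.037033) = 0.528113
  f'(2.037033) = 14.522577
  x_2 = 2.037033 - 0.528113/14.522577 = 2.000668
Iteration 3:
  f(2.000668) = 0.009356
  f'(2.000668) = 14.009354
  x_3 = 2.000668 - 0.009356/14.009354 = 2.000000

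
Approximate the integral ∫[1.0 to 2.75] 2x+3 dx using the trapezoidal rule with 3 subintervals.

f(x) = 2x+3
a = 1.0, b = 2.75, n = 3
h = (b - a)/n = 0.583333

Trapezoidal rule: (h/2)[f(x₀) + 2f(x₁) + 2f(x₂) + ... + f(xₙ)]

x_0 = 1.0000, f(x_0) = 5.000000, coefficient = 1
x_1 = 1.5833, f(x_1) = 6.166667, coefficient = 2
x_2 = 2.1667, f(x_2) = 7.333333, coefficient = 2
x_3 = 2.7500, f(x_3) = 8.500000, coefficient = 1

I ≈ (0.583333/2) × 40.500000 = 11.812500
Exact value: 11.812500
Error: 0.000000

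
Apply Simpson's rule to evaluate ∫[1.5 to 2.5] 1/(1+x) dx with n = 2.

f(x) = 1/(1+x)
a = 1.5, b = 2.5, n = 2
h = (b - a)/n = 0.500000

Simpson's rule: (h/3)[f(x₀) + 4f(x₁) + 2f(x₂) + ... + f(xₙ)]

x_0 = 1.5000, f(x_0) = 0.400000, coefficient = 1
x_1 = 2.0000, f(x_1) = 0.333333, coefficient = 4
x_2 = 2.5000, f(x_2) = 0.285714, coefficient = 1

I ≈ (0.500000/3) × 2.019048 = 0.336508
Exact value: 0.336472
Error: 0.000036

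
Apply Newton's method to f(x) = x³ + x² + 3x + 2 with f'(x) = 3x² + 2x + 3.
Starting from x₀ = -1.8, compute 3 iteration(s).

f(x) = x³ + x² + 3x + 2
f'(x) = 3x² + 2x + 3
x₀ = -1.8

Newton-Raphson formula: x_{n+1} = x_n - f(x_n)/f'(x_n)

Iteration 1:
  f(-1.800000) = -5.992000
  f'(-1.800000) = 9.120000
  x_1 = -1.800000 - (-5.992000)/9.120000 = -1.142982
Iteration 2:
  f(-1.142982) = -1.615741
  f'(-1.142982) = 4.633262
  x_2 = -1.142982 - (-1.615741)/4.633262 = -0.794256
Iteration 3:
  f(-0.794256) = -0.252976
  f'(-0.794256) = 3.304016
  x_3 = -0.794256 - (-0.252976)/3.304016 = -0.717690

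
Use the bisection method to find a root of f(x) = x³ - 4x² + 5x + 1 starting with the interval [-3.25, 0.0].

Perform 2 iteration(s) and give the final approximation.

f(x) = x³ - 4x² + 5x + 1
Initial interval: [-3.25, 0.0]

Iteration 1:
  c_1 = (-3.250000 + 0.000000)/2 = -1.625000
  f(c_1) = f(-1.625000) = -21.978516
  f(a) × f(c) ≥ 0, new interval: [-1.625000, 0.000000]
Iteration 2:
  c_2 = (-1.625000 + 0.000000)/2 = -0.812500
  f(c_2) = f(-0.812500) = -6.239502
  f(a) × f(c) ≥ 0, new interval: [-0.812500, 0.000000]

After 2 iteration(s), the approximation is c_2 = -0.812500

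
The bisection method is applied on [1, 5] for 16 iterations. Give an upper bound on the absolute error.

Bisection error bound: |error| ≤ (b-a)/2^n
|error| ≤ (5 - 1)/2^16 = 4/2^16
|error| ≤ 0.0000610352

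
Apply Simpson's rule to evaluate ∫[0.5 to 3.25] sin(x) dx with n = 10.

f(x) = sin(x)
a = 0.5, b = 3.25, n = 10
h = (b - a)/n = 0.275000

Simpson's rule: (h/3)[f(x₀) + 4f(x₁) + 2f(x₂) + ... + f(xₙ)]

x_0 = 0.5000, f(x_0) = 0.479426, coefficient = 1
x_1 = 0.7750, f(x_1) = 0.699716, coefficient = 4
x_2 = 1.0500, f(x_2) = 0.867423, coefficient = 2
x_3 = 1.3250, f(x_3) = 0.969944, coefficient = 4
x_4 = 1.6000, f(x_4) = 0.999574, coefficient = 2
x_5 = 1.8750, f(x_5) = 0.954086, coefficient = 4
x_6 = 2.1500, f(x_6) = 0.836899, coefficient = 2
x_7 = 2.4250, f(x_7) = 0.656819, coefficient = 4
x_8 = 2.7000, f(x_8) = 0.427380, coefficient = 2
x_9 = 2.9750, f(x_9) = 0.165823, coefficient = 4
x_10 = 3.2500, f(x_10) = -0.108195, coefficient = 1

I ≈ (0.275000/3) × 20.419334 = 1.871772
Exact value: 1.871712
Error: 0.000060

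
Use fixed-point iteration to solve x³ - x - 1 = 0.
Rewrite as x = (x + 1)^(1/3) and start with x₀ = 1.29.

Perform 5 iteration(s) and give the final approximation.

Equation: x³ - x - 1 = 0
Fixed-point form: x = (x + 1)^(1/3)
x₀ = 1.29

x_1 = g(1.290000) = 1.318090
x_2 = g(1.318090) = 1.323458
x_3 = g(1.323458) = 1.324479
x_4 = g(1.324479) = 1.324672
x_5 = g(1.324672) = 1.324709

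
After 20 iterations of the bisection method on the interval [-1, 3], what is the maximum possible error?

Bisection error bound: |error| ≤ (b-a)/2^n
|error| ≤ (3 - (-1))/2^20 = 4/2^20
|error| ≤ 0.0000038147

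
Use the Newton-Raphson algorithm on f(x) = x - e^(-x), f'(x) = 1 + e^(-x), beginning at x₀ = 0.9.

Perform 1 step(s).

f(x) = x - e^(-x)
f'(x) = 1 + e^(-x)
x₀ = 0.9

Newton-Raphson formula: x_{n+1} = x_n - f(x_n)/f'(x_n)

Iteration 1:
  f(0.900000) = 0.493430
  f'(0.900000) = 1.406570
  x_1 = 0.900000 - 0.493430/1.406570 = 0.549196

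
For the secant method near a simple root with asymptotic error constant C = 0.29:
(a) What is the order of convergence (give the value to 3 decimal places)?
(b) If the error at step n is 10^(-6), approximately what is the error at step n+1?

(a) Secant method has superlinear convergence with order φ = (1+√5)/2 ≈ 1.618.
    This means |e_{n+1}| ≈ C|e_n|^1.618.

(b) With |e_n| = 10^(-6) and C = 0.29:
    |e_{n+1}| ≈ 0.29 × (10^(-6))^1.618 = 0.29 × 10^(-9.71)

(a) ≈ 1.618 (golden ratio); (b) |e_{n+1}| ≈ 5.678e-11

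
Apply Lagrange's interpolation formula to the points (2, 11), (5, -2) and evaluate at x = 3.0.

Lagrange interpolation formula:
P(x) = Σ yᵢ × Lᵢ(x)
where Lᵢ(x) = Π_{j≠i} (x - xⱼ)/(xᵢ - xⱼ)

L_0(3.0) = (3.0 - 5)/(2 - 5) = 0.666667
L_1(3.0) = (3.0 - 2)/(5 - 2) = 0.333333

P(3.0) = 11×L_0(3.0) + (-2)×L_1(3.0)
P(3.0) = 6.666667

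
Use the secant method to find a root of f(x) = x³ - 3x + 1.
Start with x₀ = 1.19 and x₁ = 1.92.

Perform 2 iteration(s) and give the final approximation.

f(x) = x³ - 3x + 1
x₀ = 1.19, x₁ = 1.92

Secant formula: x_{n+1} = x_n - f(x_n)(x_n - x_{n-1})/(f(x_n) - f(x_{n-1}))

Iteration 1:
  f(1.190000) = -0.884841
  f(1.920000) = 2.317888
  x_2 = 1.920000 - 2.317888×(1.920000 - 1.190000)/(2.317888 - (-0.884841))
       = 1.391682
Iteration 2:
  f(1.920000) = 2.317888
  f(1.391682) = -0.479665
  x_3 = 1.391682 - (-0.479665)×(1.391682 - 1.920000)/(-0.479665 - 2.317888)
       = 1.482267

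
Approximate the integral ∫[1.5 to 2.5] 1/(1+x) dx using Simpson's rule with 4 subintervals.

f(x) = 1/(1+x)
a = 1.5, b = 2.5, n = 4
h = (b - a)/n = 0.250000

Simpson's rule: (h/3)[f(x₀) + 4f(x₁) + 2f(x₂) + ... + f(xₙ)]

x_0 = 1.5000, f(x_0) = 0.400000, coefficient = 1
x_1 = 1.7500, f(x_1) = 0.363636, coefficient = 4
x_2 = 2.0000, f(x_2) = 0.333333, coefficient = 2
x_3 = 2.2500, f(x_3) = 0.307692, coefficient = 4
x_4 = 2.5000, f(x_4) = 0.285714, coefficient = 1

I ≈ (0.250000/3) × 4.037696 = 0.336475
Exact value: 0.336472
Error: 0.000002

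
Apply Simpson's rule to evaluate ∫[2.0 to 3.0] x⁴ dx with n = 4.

f(x) = x⁴
a = 2.0, b = 3.0, n = 4
h = (b - a)/n = 0.250000

Simpson's rule: (h/3)[f(x₀) + 4f(x₁) + 2f(x₂) + ... + f(xₙ)]

x_0 = 2.0000, f(x_0) = 16.000000, coefficient = 1
x_1 = 2.2500, f(x_1) = 25.628906, coefficient = 4
x_2 = 2.5000, f(x_2) = 39.062500, coefficient = 2
x_3 = 2.7500, f(x_3) = 57.191406, coefficient = 4
x_4 = 3.0000, f(x_4) = 81.000000, coefficient = 1

I ≈ (0.250000/3) × 506.406250 = 42.200521
Exact value: 42.200000
Error: 0.000521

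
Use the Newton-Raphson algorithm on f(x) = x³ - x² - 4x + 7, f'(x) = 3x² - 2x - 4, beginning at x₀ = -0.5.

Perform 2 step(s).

f(x) = x³ - x² - 4x + 7
f'(x) = 3x² - 2x - 4
x₀ = -0.5

Newton-Raphson formula: x_{n+1} = x_n - f(x_n)/f'(x_n)

Iteration 1:
  f(-0.500000) = 8.625000
  f'(-0.500000) = -2.250000
  x_1 = -0.500000 - 8.625000/(-2.250000) = 3.333333
Iteration 2:
  f(3.333333) = 19.592593
  f'(3.333333) = 22.666667
  x_2 = 3.333333 - 19.592593/22.666667 = 2.468954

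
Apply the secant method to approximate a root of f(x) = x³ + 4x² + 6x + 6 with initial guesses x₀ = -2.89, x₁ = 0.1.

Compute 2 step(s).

f(x) = x³ + 4x² + 6x + 6
x₀ = -2.89, x₁ = 0.1

Secant formula: x_{n+1} = x_n - f(x_n)(x_n - x_{n-1})/(f(x_n) - f(x_{n-1}))

Iteration 1:
  f(-2.890000) = -2.069169
  f(0.100000) = 6.641000
  x_2 = 0.100000 - 6.641000×(0.100000 - (-2.890000))/(6.641000 - (-2.069169))
       = -2.179702
Iteration 2:
  f(0.100000) = 6.641000
  f(-2.179702) = 1.570207
  x_3 = -2.179702 - 1.570207×(-2.179702 - 0.100000)/(1.570207 - 6.641000)
       = -2.885628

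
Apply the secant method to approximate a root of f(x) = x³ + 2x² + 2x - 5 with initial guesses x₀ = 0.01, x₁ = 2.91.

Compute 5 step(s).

f(x) = x³ + 2x² + 2x - 5
x₀ = 0.01, x₁ = 2.91

Secant formula: x_{n+1} = x_n - f(x_n)(x_n - x_{n-1})/(f(x_n) - f(x_{n-1}))

Iteration 1:
  f(0.010000) = -4.979799
  f(2.910000) = 42.398371
  x_2 = 2.910000 - 42.398371×(2.910000 - 0.010000)/(42.398371 - (-4.979799))
       = 0.314812
Iteration 2:
  f(2.910000) = 42.398371
  f(0.314812) = -4.140964
  x_3 = 0.314812 - (-4.140964)×(0.314812 - 2.910000)/(-4.140964 - 42.398371)
       = 0.545726
Iteration 3:
  f(0.314812) = -4.140964
  f(0.545726) = -3.150390
  x_4 = 0.545726 - (-3.150390)×(0.545726 - 0.314812)/(-3.150390 - (-4.140964))
       = 1.280117
Iteration 4:
  f(0.545726) = -3.150390
  f(1.280117) = 2.935358
  x_5 = 1.280117 - 2.935358×(1.280117 - 0.545726)/(2.935358 - (-3.150390))
       = 0.925896
Iteration 5:
  f(1.280117) = 2.935358
  f(0.925896) = -0.639889
  x_6 = 0.925896 - (-0.639889)×(0.925896 - 1.280117)/(-0.639889 - 2.935358)
       = 0.989293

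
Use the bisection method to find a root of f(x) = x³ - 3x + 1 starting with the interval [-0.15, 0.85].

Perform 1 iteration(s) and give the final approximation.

f(x) = x³ - 3x + 1
Initial interval: [-0.15, 0.85]

Iteration 1:
  c_1 = (-0.150000 + 0.850000)/2 = 0.350000
  f(c_1) = f(0.350000) = -0.007125
  f(a) × f(c) < 0, new interval: [-0.150000, 0.350000]

After 1 iteration(s), the approximation is c_1 = 0.350000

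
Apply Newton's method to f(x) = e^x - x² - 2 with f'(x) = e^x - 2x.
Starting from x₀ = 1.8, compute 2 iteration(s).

f(x) = e^x - x² - 2
f'(x) = e^x - 2x
x₀ = 1.8

Newton-Raphson formula: x_{n+1} = x_n - f(x_n)/f'(x_n)

Iteration 1:
  f(1.800000) = 0.809647
  f'(1.800000) = 2.449647
  x_1 = 1.800000 - 0.809647/2.449647 = 1.469484
Iteration 2:
  f(1.469484) = 0.187608
  f'(1.469484) = 1.408024
  x_2 = 1.469484 - 0.187608/1.408024 = 1.336242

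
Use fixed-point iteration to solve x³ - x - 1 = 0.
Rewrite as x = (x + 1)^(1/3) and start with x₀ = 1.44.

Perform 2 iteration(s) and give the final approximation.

Equation: x³ - x - 1 = 0
Fixed-point form: x = (x + 1)^(1/3)
x₀ = 1.44

x_1 = g(1.440000) = 1.346263
x_2 = g(1.346263) = 1.328798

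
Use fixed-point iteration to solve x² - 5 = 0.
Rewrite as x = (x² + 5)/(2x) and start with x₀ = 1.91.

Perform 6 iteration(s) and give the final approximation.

Equation: x² - 5 = 0
Fixed-point form: x = (x² + 5)/(2x)
x₀ = 1.91

x_1 = g(1.910000) = 2.263901
x_2 = g(2.263901) = 2.236239
x_3 = g(2.236239) = 2.236068
x_4 = g(2.236068) = 2.236068
x_5 = g(2.236068) = 2.236068
x_6 = g(2.236068) = 2.236068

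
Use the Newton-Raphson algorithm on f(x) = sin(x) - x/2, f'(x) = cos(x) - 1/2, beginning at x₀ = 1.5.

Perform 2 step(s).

f(x) = sin(x) - x/2
f'(x) = cos(x) - 1/2
x₀ = 1.5

Newton-Raphson formula: x_{n+1} = x_n - f(x_n)/f'(x_n)

Iteration 1:
  f(1.500000) = 0.247495
  f'(1.500000) = -0.429263
  x_1 = 1.500000 - 0.247495/(-0.429263) = 2.076558
Iteration 2:
  f(2.076558) = -0.163473
  f'(2.076558) = -0.984474
  x_2 = 2.076558 - (-0.163473)/(-0.984474) = 1.910507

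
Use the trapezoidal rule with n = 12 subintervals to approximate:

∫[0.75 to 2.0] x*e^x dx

f(x) = x*e^x
a = 0.75, b = 2.0, n = 12
h = (b - a)/n = 0.104167

Trapezoidal rule: (h/2)[f(x₀) + 2f(x₁) + 2f(x₂) + ... + f(xₙ)]

x_0 = 0.7500, f(x_0) = 1.587750, coefficient = 1
x_1 = 0.8542, f(x_1) = 2.006793, coefficient = 2
x_2 = 0.9583, f(x_2) = 2.498708, coefficient = 2
x_3 = 1.0625, f(x_3) = 3.074446, coefficient = 2
x_4 = 1.1667, f(x_4) = 3.746482, coefficient = 2
x_5 = 1.2708, f(x_5) = 4.529023, coefficient = 2
x_6 = 1.3750, f(x_6) = 5.438230, coefficient = 2
x_7 = 1.4792, f(x_7) = 6.492486, coefficient = 2
x_8 = 1.5833, f(x_8) = 7.712679, coefficient = 2
x_9 = 1.6875, f(x_9) = 9.122539, coefficient = 2
x_10 = 1.7917, f(x_10) = 10.749002, coefficient = 2
x_11 = 1.8958, f(x_11) = 12.622638, coefficient = 2
x_12 = 2.0000, f(x_12) = 14.778112, coefficient = 1

I ≈ (0.104167/2) × 152.351914 = 7.934996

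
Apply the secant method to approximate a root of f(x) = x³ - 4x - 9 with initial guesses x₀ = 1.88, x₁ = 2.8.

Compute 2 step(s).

f(x) = x³ - 4x - 9
x₀ = 1.88, x₁ = 2.8

Secant formula: x_{n+1} = x_n - f(x_n)(x_n - x_{n-1})/(f(x_n) - f(x_{n-1}))

Iteration 1:
  f(1.880000) = -9.875328
  f(2.800000) = 1.752000
  x_2 = 2.800000 - 1.752000×(2.800000 - 1.880000)/(1.752000 - (-9.875328))
       = 2.661375
Iteration 2:
  f(2.800000) = 1.752000
  f(2.661375) = -0.795205
  x_3 = 2.661375 - (-0.795205)×(2.661375 - 2.800000)/(-0.795205 - 1.752000)
       = 2.704652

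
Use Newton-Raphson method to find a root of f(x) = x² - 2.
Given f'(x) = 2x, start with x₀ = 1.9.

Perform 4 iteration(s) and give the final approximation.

f(x) = x² - 2
f'(x) = 2x
x₀ = 1.9

Newton-Raphson formula: x_{n+1} = x_n - f(x_n)/f'(x_n)

Iteration 1:
  f(1.900000) = 1.610000
  f'(1.900000) = 3.800000
  x_1 = 1.900000 - 1.610000/3.800000 = 1.476316
Iteration 2:
  f(1.476316) = 0.179508
  f'(1.476316) = 2.952632
  x_2 = 1.476316 - 0.179508/2.952632 = 1.415520
Iteration 3:
  f(1.415520) = 0.003696
  f'(1.415520) = 2.831039
  x_3 = 1.415520 - 0.003696/2.831039 = 1.414214
Iteration 4:
  f(1.414214) = 0.000002
  f'(1.414214) = 2.828428
  x_4 = 1.414214 - 0.000002/2.828428 = 1.414214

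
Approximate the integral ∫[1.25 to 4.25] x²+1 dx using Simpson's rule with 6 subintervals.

f(x) = x²+1
a = 1.25, b = 4.25, n = 6
h = (b - a)/n = 0.500000

Simpson's rule: (h/3)[f(x₀) + 4f(x₁) + 2f(x₂) + ... + f(xₙ)]

x_0 = 1.2500, f(x_0) = 2.562500, coefficient = 1
x_1 = 1.7500, f(x_1) = 4.062500, coefficient = 4
x_2 = 2.2500, f(x_2) = 6.062500, coefficient = 2
x_3 = 2.7500, f(x_3) = 8.562500, coefficient = 4
x_4 = 3.2500, f(x_4) = 11.562500, coefficient = 2
x_5 = 3.7500, f(x_5) = 15.062500, coefficient = 4
x_6 = 4.2500, f(x_6) = 19.062500, coefficient = 1

I ≈ (0.500000/3) × 167.625000 = 27.937500
Exact value: 27.937500
Error: 0.000000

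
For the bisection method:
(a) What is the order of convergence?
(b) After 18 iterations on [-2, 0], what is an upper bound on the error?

(a) Bisection has linear (order 1) convergence; the error is halved each step.

(b) Error bound = (b-a)/2^n = (0 - (-2))/2^{18}
    = 2/2^{18}

(a) 1 (linear); (b) error ≤ 7.63e-06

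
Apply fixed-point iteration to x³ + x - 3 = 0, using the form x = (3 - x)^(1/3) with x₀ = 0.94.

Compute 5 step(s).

Equation: x³ + x - 3 = 0
Fixed-point form: x = (3 - x)^(1/3)
x₀ = 0.94

x_1 = g(0.940000) = 1.272396
x_2 = g(1.272396) = 1.199908
x_3 = g(1.199908) = 1.216461
x_4 = g(1.216461) = 1.212721
x_5 = g(1.212721) = 1.213568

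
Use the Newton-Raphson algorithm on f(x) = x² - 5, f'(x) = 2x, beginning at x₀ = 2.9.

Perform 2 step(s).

f(x) = x² - 5
f'(x) = 2x
x₀ = 2.9

Newton-Raphson formula: x_{n+1} = x_n - f(x_n)/f'(x_n)

Iteration 1:
  f(2.900000) = 3.410000
  f'(2.900000) = 5.800000
  x_1 = 2.900000 - 3.410000/5.800000 = 2.312069
Iteration 2:
  f(2.312069) = 0.345663
  f'(2.312069) = 4.624138
  x_2 = 2.312069 - 0.345663/4.624138 = 2.237317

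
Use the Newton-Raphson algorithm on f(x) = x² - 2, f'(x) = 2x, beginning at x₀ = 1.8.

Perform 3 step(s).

f(x) = x² - 2
f'(x) = 2x
x₀ = 1.8

Newton-Raphson formula: x_{n+1} = x_n - f(x_n)/f'(x_n)

Iteration 1:
  f(1.800000) = 1.240000
  f'(1.800000) = 3.600000
  x_1 = 1.800000 - 1.240000/3.600000 = 1.455556
Iteration 2:
  f(1.455556) = 0.118642
  f'(1.455556) = 2.911111
  x_2 = 1.455556 - 0.118642/2.911111 = 1.414801
Iteration 3:
  f(1.414801) = 0.001661
  f'(1.414801) = 2.829601
  x_3 = 1.414801 - 0.001661/2.829601 = 1.414214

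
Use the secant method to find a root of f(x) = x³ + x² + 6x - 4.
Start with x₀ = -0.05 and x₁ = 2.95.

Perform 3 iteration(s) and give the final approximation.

f(x) = x³ + x² + 6x - 4
x₀ = -0.05, x₁ = 2.95

Secant formula: x_{n+1} = x_n - f(x_n)(x_n - x_{n-1})/(f(x_n) - f(x_{n-1}))

Iteration 1:
  f(-0.050000) = -4.297625
  f(2.950000) = 48.074875
  x_2 = 2.950000 - 48.074875×(2.950000 - (-0.050000))/(48.074875 - (-4.297625))
       = 0.196176
Iteration 2:
  f(2.950000) = 48.074875
  f(0.196176) = -2.776906
  x_3 = 0.196176 - (-2.776906)×(0.196176 - 2.950000)/(-2.776906 - 48.074875)
       = 0.346557
Iteration 3:
  f(0.196176) = -2.776906
  f(0.346557) = -1.758935
  x_4 = 0.346557 - (-1.758935)×(0.346557 - 0.196176)/(-1.758935 - (-2.776906))
       = 0.606397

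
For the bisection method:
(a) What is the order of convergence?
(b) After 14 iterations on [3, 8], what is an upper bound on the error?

(a) Bisection has linear (order 1) convergence; the error is halved each step.

(b) Error bound = (b-a)/2^n = (8 - 3)/2^{14}
    = 5/2^{14}

(a) 1 (linear); (b) error ≤ 3.05e-04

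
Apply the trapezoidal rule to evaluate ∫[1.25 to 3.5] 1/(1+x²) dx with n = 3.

f(x) = 1/(1+x²)
a = 1.25, b = 3.5, n = 3
h = (b - a)/n = 0.750000

Trapezoidal rule: (h/2)[f(x₀) + 2f(x₁) + 2f(x₂) + ... + f(xₙ)]

x_0 = 1.2500, f(x_0) = 0.390244, coefficient = 1
x_1 = 2.0000, f(x_1) = 0.200000, coefficient = 2
x_2 = 2.7500, f(x_2) = 0.116788, coefficient = 2
x_3 = 3.5000, f(x_3) = 0.075472, coefficient = 1

I ≈ (0.750000/2) × 1.099292 = 0.412235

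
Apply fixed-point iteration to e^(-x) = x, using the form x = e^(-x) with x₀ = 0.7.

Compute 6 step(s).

Equation: e^(-x) = x
Fixed-point form: x = e^(-x)
x₀ = 0.7

x_1 = g(0.700000) = 0.496585
x_2 = g(0.496585) = 0.608605
x_3 = g(0.608605) = 0.544109
x_4 = g(0.544109) = 0.580359
x_5 = g(0.580359) = 0.559698
x_6 = g(0.559698) = 0.571382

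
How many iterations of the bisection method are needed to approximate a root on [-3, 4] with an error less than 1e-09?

We need (b-a)/2^n ≤ 1e-09
(4 - (-3))/2^n ≤ 1e-09
7/2^n ≤ 1e-09
2^n ≥ 7000000000
n ≥ log₂(7000000000) = 32.70
n ≥ 33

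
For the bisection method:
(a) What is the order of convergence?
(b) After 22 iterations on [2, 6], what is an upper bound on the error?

(a) Bisection has linear (order 1) convergence; the error is halved each step.

(b) Error bound = (b-a)/2^n = (6 - 2)/2^{22}
    = 4/2^{22}

(a) 1 (linear); (b) error ≤ 9.54e-07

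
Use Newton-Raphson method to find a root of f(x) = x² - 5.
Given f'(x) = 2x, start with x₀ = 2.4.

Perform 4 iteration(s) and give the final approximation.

f(x) = x² - 5
f'(x) = 2x
x₀ = 2.4

Newton-Raphson formula: x_{n+1} = x_n - f(x_n)/f'(x_n)

Iteration 1:
  f(2.400000) = 0.760000
  f'(2.400000) = 4.800000
  x_1 = 2.400000 - 0.760000/4.800000 = 2.241667
Iteration 2:
  f(2.241667) = 0.025069
  f'(2.241667) = 4.483333
  x_2 = 2.241667 - 0.025069/4.483333 = 2.236075
Iteration 3:
  f(2.236075) = 0.000031
  f'(2.236075) = 4.472150
  x_3 = 2.236075 - 0.000031/4.472150 = 2.236068
Iteration 4:
  f(2.236068) = 0.000000
  f'(2.236068) = 4.472136
  x_4 = 2.236068 - 0.000000/4.472136 = 2.236068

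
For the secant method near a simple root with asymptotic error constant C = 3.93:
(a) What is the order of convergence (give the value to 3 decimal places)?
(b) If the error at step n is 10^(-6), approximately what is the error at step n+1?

(a) Secant method has superlinear convergence with order φ = (1+√5)/2 ≈ 1.618.
    This means |e_{n+1}| ≈ C|e_n|^1.618.

(b) With |e_n| = 10^(-6) and C = 3.93:
    |e_{n+1}| ≈ 3.93 × (10^(-6))^1.618 = 3.93 × 10^(-9.71)

(a) ≈ 1.618 (golden ratio); (b) |e_{n+1}| ≈ 7.695e-10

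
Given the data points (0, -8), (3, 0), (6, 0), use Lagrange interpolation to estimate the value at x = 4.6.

Lagrange interpolation formula:
P(x) = Σ yᵢ × Lᵢ(x)
where Lᵢ(x) = Π_{j≠i} (x - xⱼ)/(xᵢ - xⱼ)

L_0(4.6) = (4.6 - 3)/(0 - 3) × (4.6 - 6)/(0 - 6) = -0.124444
L_1(4.6) = (4.6 - 0)/(3 - 0) × (4.6 - 6)/(3 - 6) = 0.715556
L_2(4.6) = (4.6 - 0)/(6 - 0) × (4.6 - 3)/(6 - 3) = 0.408889

P(4.6) = (-8)×L_0(4.6) + 0×L_1(4.6) + 0×L_2(4.6)
P(4.6) = 0.995556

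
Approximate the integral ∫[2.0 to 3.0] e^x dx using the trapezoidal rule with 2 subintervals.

f(x) = e^x
a = 2.0, b = 3.0, n = 2
h = (b - a)/n = 0.500000

Trapezoidal rule: (h/2)[f(x₀) + 2f(x₁) + 2f(x₂) + ... + f(xₙ)]

x_0 = 2.0000, f(x_0) = 7.389056, coefficient = 1
x_1 = 2.5000, f(x_1) = 12.182494, coefficient = 2
x_2 = 3.0000, f(x_2) = 20.085537, coefficient = 1

I ≈ (0.500000/2) × 51.839581 = 12.959895
Exact value: 12.696481
Error: 0.263414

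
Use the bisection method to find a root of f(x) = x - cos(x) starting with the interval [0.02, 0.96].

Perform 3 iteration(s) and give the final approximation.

f(x) = x - cos(x)
Initial interval: [0.02, 0.96]

Iteration 1:
  c_1 = (0.020000 + 0.960000)/2 = 0.490000
  f(c_1) = f(0.490000) = -0.392333
  f(a) × f(c) ≥ 0, new interval: [0.490000, 0.960000]
Iteration 2:
  c_2 = (0.490000 + 0.960000)/2 = 0.725000
  f(c_2) = f(0.725000) = -0.023499
  f(a) × f(c) ≥ 0, new interval: [0.725000, 0.960000]
Iteration 3:
  c_3 = (0.725000 + 0.960000)/2 = 0.842500
  f(c_3) = f(0.842500) = 0.176901
  f(a) × f(c) < 0, new interval: [0.725000, 0.842500]

After 3 iteration(s), the approximation is c_3 = 0.842500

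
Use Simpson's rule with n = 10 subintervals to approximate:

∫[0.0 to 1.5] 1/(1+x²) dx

f(x) = 1/(1+x²)
a = 0.0, b = 1.5, n = 10
h = (b - a)/n = 0.150000

Simpson's rule: (h/3)[f(x₀) + 4f(x₁) + 2f(x₂) + ... + f(xₙ)]

x_0 = 0.0000, f(x_0) = 1.000000, coefficient = 1
x_1 = 0.1500, f(x_1) = 0.977995, coefficient = 4
x_2 = 0.3000, f(x_2) = 0.917431, coefficient = 2
x_3 = 0.4500, f(x_3) = 0.831601, coefficient = 4
x_4 = 0.6000, f(x_4) = 0.735294, coefficient = 2
x_5 = 0.7500, f(x_5) = 0.640000, coefficient = 4
x_6 = 0.9000, f(x_6) = 0.552486, coefficient = 2
x_7 = 1.0500, f(x_7) = 0.475624, coefficient = 4
x_8 = 1.2000, f(x_8) = 0.409836, coefficient = 2
x_9 = 1.3500, f(x_9) = 0.354296, coefficient = 4
x_10 = 1.5000, f(x_10) = 0.307692, coefficient = 1

I ≈ (0.150000/3) × 19.655852 = 0.982793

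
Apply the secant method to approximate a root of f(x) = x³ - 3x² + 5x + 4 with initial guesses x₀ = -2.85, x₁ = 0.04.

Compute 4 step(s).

f(x) = x³ - 3x² + 5x + 4
x₀ = -2.85, x₁ = 0.04

Secant formula: x_{n+1} = x_n - f(x_n)(x_n - x_{n-1})/(f(x_n) - f(x_{n-1}))

Iteration 1:
  f(-2.850000) = -57.766625
  f(0.040000) = 4.195264
  x_2 = 0.040000 - 4.195264×(0.040000 - (-2.850000))/(4.195264 - (-57.766625))
       = -0.155674
Iteration 2:
  f(0.040000) = 4.195264
  f(-0.155674) = 3.145156
  x_3 = -0.155674 - 3.145156×(-0.155674 - 0.040000)/(3.145156 - 4.195264)
       = -0.741732
Iteration 3:
  f(-0.155674) = 3.145156
  f(-0.741732) = -1.767233
  x_4 = -0.741732 - (-1.767233)×(-0.741732 - (-0.155674))/(-1.767233 - 3.145156)
       = -0.530897
Iteration 4:
  f(-0.741732) = -1.767233
  f(-0.530897) = 0.350323
  x_5 = -0.530897 - 0.350323×(-0.530897 - (-0.741732))/(0.350323 - (-1.767233))
       = -0.565777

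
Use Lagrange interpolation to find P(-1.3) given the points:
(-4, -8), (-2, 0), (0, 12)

Lagrange interpolation formula:
P(x) = Σ yᵢ × Lᵢ(x)
where Lᵢ(x) = Π_{j≠i} (x - xⱼ)/(xᵢ - xⱼ)

L_0(-1.3) = (-1.3 - (-2))/(-4 - (-2)) × (-1.3 - 0)/(-4 - 0) = -0.113750
L_1(-1.3) = (-1.3 - (-4))/(-2 - (-4)) × (-1.3 - 0)/(-2 - 0) = 0.877500
L_2(-1.3) = (-1.3 - (-4))/(0 - (-4)) × (-1.3 - (-2))/(0 - (-2)) = 0.236250

P(-1.3) = (-8)×L_0(-1.3) + 0×L_1(-1.3) + 12×L_2(-1.3)
P(-1.3) = 3.745000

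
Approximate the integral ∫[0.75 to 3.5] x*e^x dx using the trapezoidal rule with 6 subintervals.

f(x) = x*e^x
a = 0.75, b = 3.5, n = 6
h = (b - a)/n = 0.458333

Trapezoidal rule: (h/2)[f(x₀) + 2f(x₁) + 2f(x₂) + ... + f(xₙ)]

x_0 = 0.7500, f(x_0) = 1.587750, coefficient = 1
x_1 = 1.2083, f(x_1) = 4.045379, coefficient = 2
x_2 = 1.6667, f(x_2) = 8.824150, coefficient = 2
x_3 = 2.1250, f(x_3) = 17.792407, coefficient = 2
x_4 = 2.5833, f(x_4) = 34.206439, coefficient = 2
x_5 = 3.0417, f(x_5) = 63.692848, coefficient = 2
x_6 = 3.5000, f(x_6) = 115.904082, coefficient = 1

I ≈ (0.458333/2) × 374.614278 = 85.849105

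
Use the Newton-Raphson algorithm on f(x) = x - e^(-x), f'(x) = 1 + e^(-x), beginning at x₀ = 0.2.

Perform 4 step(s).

f(x) = x - e^(-x)
f'(x) = 1 + e^(-x)
x₀ = 0.2

Newton-Raphson formula: x_{n+1} = x_n - f(x_n)/f'(x_n)

Iteration 1:
  f(0.200000) = -0.618731
  f'(0.200000) = 1.818731
  x_1 = 0.200000 - (-0.618731)/1.818731 = 0.540199
Iteration 2:
  f(0.540199) = -0.042433
  f'(0.540199) = 1.582632
  x_2 = 0.540199 - (-0.042433)/1.582632 = 0.567011
Iteration 3:
  f(0.567011) = -0.000208
  f'(0.567011) = 1.567218
  x_3 = 0.567011 - (-0.000208)/1.567218 = 0.567143
Iteration 4:
  f(0.567143) = 0.000000
  f'(0.567143) = 1.567143
  x_4 = 0.567143 - 0.000000/1.567143 = 0.567143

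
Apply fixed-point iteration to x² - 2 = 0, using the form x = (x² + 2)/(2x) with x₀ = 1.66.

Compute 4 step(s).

Equation: x² - 2 = 0
Fixed-point form: x = (x² + 2)/(2x)
x₀ = 1.66

x_1 = g(1.660000) = 1.432410
x_2 = g(1.432410) = 1.414329
x_3 = g(1.414329) = 1.414214
x_4 = g(1.414214) = 1.414214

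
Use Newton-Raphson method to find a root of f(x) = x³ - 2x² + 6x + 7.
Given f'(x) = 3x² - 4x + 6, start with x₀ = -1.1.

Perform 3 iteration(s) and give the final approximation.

f(x) = x³ - 2x² + 6x + 7
f'(x) = 3x² - 4x + 6
x₀ = -1.1

Newton-Raphson formula: x_{n+1} = x_n - f(x_n)/f'(x_n)

Iteration 1:
  f(-1.100000) = -3.351000
  f'(-1.100000) = 14.030000
  x_1 = -1.100000 - (-3.351000)/14.030000 = -0.861155
Iteration 2:
  f(-0.861155) = -0.288724
  f'(-0.861155) = 11.669381
  x_2 = -0.861155 - (-0.288724)/11.669381 = -0.836413
Iteration 3:
  f(-0.836413) = -0.002791
  f'(-0.836413) = 11.444409
  x_3 = -0.836413 - (-0.002791)/11.444409 = -0.836169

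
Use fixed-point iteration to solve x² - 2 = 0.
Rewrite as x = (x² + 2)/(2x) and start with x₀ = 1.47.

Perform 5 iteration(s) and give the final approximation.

Equation: x² - 2 = 0
Fixed-point form: x = (x² + 2)/(2x)
x₀ = 1.47

x_1 = g(1.470000) = 1.415272
x_2 = g(1.415272) = 1.414214
x_3 = g(1.414214) = 1.414214
x_4 = g(1.414214) = 1.414214
x_5 = g(1.414214) = 1.414214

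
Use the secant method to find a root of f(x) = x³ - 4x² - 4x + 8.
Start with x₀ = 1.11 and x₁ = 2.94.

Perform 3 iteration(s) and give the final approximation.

f(x) = x³ - 4x² - 4x + 8
x₀ = 1.11, x₁ = 2.94

Secant formula: x_{n+1} = x_n - f(x_n)(x_n - x_{n-1})/(f(x_n) - f(x_{n-1}))

Iteration 1:
  f(1.110000) = -0.000769
  f(2.940000) = -12.922216
  x_2 = 2.940000 - (-12.922216)×(2.940000 - 1.110000)/(-12.922216 - (-0.000769))
       = 1.109891
Iteration 2:
  f(2.940000) = -12.922216
  f(1.109891) = 0.000231
  x_3 = 1.109891 - 0.000231×(1.109891 - 2.940000)/(0.000231 - (-12.922216))
       = 1.109924
Iteration 3:
  f(1.109891) = 0.000231
  f(1.109924) = -0.000069
  x_4 = 1.109924 - (-0.000069)×(1.109924 - 1.109891)/(-0.000069 - 0.000231)
       = 1.109916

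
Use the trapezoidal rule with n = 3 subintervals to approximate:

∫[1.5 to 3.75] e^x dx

f(x) = e^x
a = 1.5, b = 3.75, n = 3
h = (b - a)/n = 0.750000

Trapezoidal rule: (h/2)[f(x₀) + 2f(x₁) + 2f(x₂) + ... + f(xₙ)]

x_0 = 1.5000, f(x_0) = 4.481689, coefficient = 1
x_1 = 2.2500, f(x_1) = 9.487736, coefficient = 2
x_2 = 3.0000, f(x_2) = 20.085537, coefficient = 2
x_3 = 3.7500, f(x_3) = 42.521082, coefficient = 1

I ≈ (0.750000/2) × 106.149317 = 39.805994
Exact value: 38.039393
Error: 1.766601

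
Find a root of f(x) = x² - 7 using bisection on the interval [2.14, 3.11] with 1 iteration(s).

f(x) = x² - 7
Initial interval: [2.14, 3.11]

Iteration 1:
  c_1 = (2.140000 + 3.110000)/2 = 2.625000
  f(c_1) = f(2.625000) = -0.109375
  f(a) × f(c) ≥ 0, new interval: [2.625000, 3.110000]

After 1 iteration(s), the approximation is c_1 = 2.625000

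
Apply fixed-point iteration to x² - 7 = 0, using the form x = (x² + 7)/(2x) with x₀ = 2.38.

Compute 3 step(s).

Equation: x² - 7 = 0
Fixed-point form: x = (x² + 7)/(2x)
x₀ = 2.38

x_1 = g(2.380000) = 2.660588
x_2 = g(2.660588) = 2.645793
x_3 = g(2.645793) = 2.645751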